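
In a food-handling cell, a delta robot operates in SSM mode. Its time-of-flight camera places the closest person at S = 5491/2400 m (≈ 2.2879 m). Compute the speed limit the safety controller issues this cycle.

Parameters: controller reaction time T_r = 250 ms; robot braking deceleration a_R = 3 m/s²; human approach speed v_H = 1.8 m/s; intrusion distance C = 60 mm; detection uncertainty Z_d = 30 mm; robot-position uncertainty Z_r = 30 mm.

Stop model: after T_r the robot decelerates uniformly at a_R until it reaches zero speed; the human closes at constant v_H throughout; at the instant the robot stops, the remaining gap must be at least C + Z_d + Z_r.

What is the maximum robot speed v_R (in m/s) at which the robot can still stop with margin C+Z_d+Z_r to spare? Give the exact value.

v_R_max = 31/20 m/s = 1.5500 m/s

at the boundary: (1/6)·v² + (17/20)·v + (-4123/2400) = 0
  disc = (17/20)² − 4·(1/6)·(-4123/2400) = 1681/900 ; √disc = 41/30
  v_R = (−(17/20) + 41/30) / (2·(1/6)) = 31/20 m/s
check:
stop time T_s = (31/20)/3 = 0.5167 s
reaction-phase robot travel = 1.5500·0.2500 = 0.3875 m
braking distance = 1.5500²/(2·3.0000) = 0.4004 m
human closes 1.8000·0.7667 = 1.3800 m
C+Z_d+Z_r = 0.0600+0.0300+0.0300 = 0.1200 m
sum ≈ 0.3875+0.4004+1.3800+0.1200 ≈ 2.2879 m = S ✓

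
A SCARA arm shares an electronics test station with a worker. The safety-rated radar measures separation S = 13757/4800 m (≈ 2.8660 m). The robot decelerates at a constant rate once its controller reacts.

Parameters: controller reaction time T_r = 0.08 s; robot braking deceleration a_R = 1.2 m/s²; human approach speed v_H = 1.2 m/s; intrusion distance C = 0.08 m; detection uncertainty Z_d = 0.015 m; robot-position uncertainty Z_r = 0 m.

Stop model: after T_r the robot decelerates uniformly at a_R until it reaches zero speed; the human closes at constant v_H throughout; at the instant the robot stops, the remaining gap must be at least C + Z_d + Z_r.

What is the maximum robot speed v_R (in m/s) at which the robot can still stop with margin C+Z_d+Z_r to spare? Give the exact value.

at the boundary: (5/12)·v² + (27/25)·v + (-64201/24000) = 0
  disc = (27/25)² − 4·(5/12)·(-64201/24000) = 2024929/360000 ; √disc = 1423/600
  v_R = (−(27/25) + 1423/600) / (2·(5/12)) = 31/20 m/s
check:
stop time T_s = (31/20)/(6/5) = 1.2917 s
robot covers v_R·T_r = 1.5500·0.0800 = 0.1240 m before braking
braking distance = 1.5500²/(2·1.2000) = 1.0010 m
person approaches 1.2000·(0.0800+1.2917) = 1.6460 m
residual clearance needed = 0.0800+0.0150+0.0000 = 0.0950 m
sum ≈ 0.1240+1.0010+1.6460+0.0950 ≈ 2.8660 m = S ✓

v_R_max = 31/20 m/s = 1.5500 m/s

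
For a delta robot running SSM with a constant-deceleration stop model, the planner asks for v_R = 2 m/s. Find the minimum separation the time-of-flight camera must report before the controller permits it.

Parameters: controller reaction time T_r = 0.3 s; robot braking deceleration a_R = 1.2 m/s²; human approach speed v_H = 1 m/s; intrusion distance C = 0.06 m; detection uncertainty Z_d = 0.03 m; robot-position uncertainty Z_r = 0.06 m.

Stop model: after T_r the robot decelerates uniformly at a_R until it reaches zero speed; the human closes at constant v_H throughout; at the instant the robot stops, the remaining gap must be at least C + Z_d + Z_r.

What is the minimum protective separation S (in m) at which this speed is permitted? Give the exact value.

S_min = 263/60 m = 4.3833 m

braking lasts T_s = 2/(6/5) = 1.6667 s
robot in T_r: 2.0000·0.3000 = 0.6000 m
robot under decel: 2.0000²/(2·1.2000) = 1.6667 m
human over T_r+T_s: 1.0000·(0.3000+1.6667) = 1.9667 m
residual clearance needed = 0.0600+0.0300+0.0600 = 0.1500 m
S_min ≈ 0.6000+1.6667+1.9667+0.1500  ⇒  S_min = 263/60 m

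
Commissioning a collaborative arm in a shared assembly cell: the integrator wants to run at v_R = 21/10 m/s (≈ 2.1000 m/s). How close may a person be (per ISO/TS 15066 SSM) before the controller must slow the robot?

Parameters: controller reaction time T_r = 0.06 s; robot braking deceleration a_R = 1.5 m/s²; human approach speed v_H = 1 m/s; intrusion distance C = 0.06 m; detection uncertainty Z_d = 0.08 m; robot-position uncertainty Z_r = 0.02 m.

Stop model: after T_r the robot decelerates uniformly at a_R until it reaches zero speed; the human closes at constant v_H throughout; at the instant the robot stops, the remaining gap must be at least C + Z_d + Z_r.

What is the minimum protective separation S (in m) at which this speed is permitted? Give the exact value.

S_min = 402/125 m = 3.2160 m

T_s = v_R/a_R = (21/10)/(3/2) = 1.4000 s
reaction-phase robot travel = 2.1000·0.0600 = 0.1260 m
robot covers 2.1000·1.4000 − ½·1.5000·1.4000² = 1.4700 m while stopping
person approaches 1.0000·(0.0600+1.4000) = 1.4600 m
residual clearance needed = 0.0600+0.0800+0.0200 = 0.1600 m
S_min ≈ 0.1260+1.4700+1.4600+0.1600  ⇒  S_min = 402/125 m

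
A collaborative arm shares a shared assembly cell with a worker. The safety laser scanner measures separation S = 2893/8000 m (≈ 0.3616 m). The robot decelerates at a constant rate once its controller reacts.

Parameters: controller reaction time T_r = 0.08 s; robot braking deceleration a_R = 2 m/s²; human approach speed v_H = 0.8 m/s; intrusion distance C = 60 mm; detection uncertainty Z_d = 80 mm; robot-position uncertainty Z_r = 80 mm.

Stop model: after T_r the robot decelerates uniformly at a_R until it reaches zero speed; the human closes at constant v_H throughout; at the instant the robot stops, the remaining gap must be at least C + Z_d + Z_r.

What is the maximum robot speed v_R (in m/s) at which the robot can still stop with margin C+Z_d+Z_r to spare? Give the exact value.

v_R_max = 3/20 m/s = 0.1500 m/s

at the boundary: (1/4)·v² + (12/25)·v + (-621/8000) = 0
  disc = (12/25)² − 4·(1/4)·(-621/8000) = 12321/40000 ; √disc = 111/200
  v_R = (−(12/25) + 111/200) / (2·(1/4)) = 3/20 m/s
check:
braking lasts T_s = (3/20)/2 = 0.0750 s
reaction-phase robot travel = 0.1500·0.0800 = 0.0120 m
braking distance = 0.1500²/(2·2.0000) = 0.0056 m
human closes 0.8000·0.1550 = 0.1240 m
C+Z_d+Z_r = 0.0600+0.0800+0.0800 = 0.2200 m
sum ≈ 0.0120+0.0056+0.1240+0.2200 ≈ 0.3616 m = S ✓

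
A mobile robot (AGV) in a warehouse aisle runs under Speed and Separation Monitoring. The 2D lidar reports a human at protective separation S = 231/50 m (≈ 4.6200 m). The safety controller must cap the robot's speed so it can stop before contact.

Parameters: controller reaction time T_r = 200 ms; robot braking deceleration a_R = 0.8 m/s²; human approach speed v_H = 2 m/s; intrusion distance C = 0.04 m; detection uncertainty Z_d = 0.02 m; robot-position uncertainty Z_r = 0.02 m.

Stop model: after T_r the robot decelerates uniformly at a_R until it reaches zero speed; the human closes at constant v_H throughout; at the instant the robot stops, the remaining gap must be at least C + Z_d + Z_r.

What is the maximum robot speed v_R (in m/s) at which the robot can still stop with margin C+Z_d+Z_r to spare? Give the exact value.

at the boundary: (5/8)·v² + (27/10)·v + (-207/50) = 0
  disc = (27/10)² − 4·(5/8)·(-207/50) = 441/25 ; √disc = 21/5
  v_R = (−(27/10) + 21/5) / (2·(5/8)) = 6/5 m/s
check:
braking lasts T_s = (6/5)/(4/5) = 1.5000 s
robot in T_r: 1.2000·0.2000 = 0.2400 m
robot covers 1.2000·1.5000 − ½·0.8000·1.5000² = 0.9000 m while stopping
human closes 2.0000·1.7000 = 3.4000 m
C+Z_d+Z_r = 0.0400+0.0200+0.0200 = 0.0800 m
sum ≈ 0.2400+0.9000+3.4000+0.0800 ≈ 4.6200 m = S ✓

v_R_max = 6/5 m/s = 1.2000 m/s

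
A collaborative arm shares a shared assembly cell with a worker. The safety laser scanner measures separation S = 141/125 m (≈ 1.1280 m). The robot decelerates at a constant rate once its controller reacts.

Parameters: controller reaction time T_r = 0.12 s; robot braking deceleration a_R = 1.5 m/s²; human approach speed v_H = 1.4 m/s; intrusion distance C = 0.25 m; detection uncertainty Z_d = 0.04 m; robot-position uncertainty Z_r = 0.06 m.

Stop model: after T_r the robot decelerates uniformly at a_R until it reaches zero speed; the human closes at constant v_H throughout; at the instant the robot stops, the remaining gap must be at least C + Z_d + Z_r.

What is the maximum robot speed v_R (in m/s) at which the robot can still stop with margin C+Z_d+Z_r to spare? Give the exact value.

at the boundary: (1/3)·v² + (79/75)·v + (-61/100) = 0
  disc = (79/75)² − 4·(1/3)·(-61/100) = 10816/5625 ; √disc = 104/75
  v_R = (−(79/75) + 104/75) / (2·(1/3)) = 1/2 m/s
check:
T_s = v_R/a_R = (1/2)/(3/2) = 0.3333 s
robot covers v_R·T_r = 0.5000·0.1200 = 0.0600 m before braking
braking distance = 0.5000²/(2·1.5000) = 0.0833 m
person approaches 1.4000·(0.1200+0.3333) = 0.6347 m
C+Z_d+Z_r = 0.2500+0.0400+0.0600 = 0.3500 m
sum ≈ 0.0600+0.0833+0.6347+0.3500 ≈ 1.1280 m = S ✓

v_R_max = 1/2 m/s = 0.5000 m/s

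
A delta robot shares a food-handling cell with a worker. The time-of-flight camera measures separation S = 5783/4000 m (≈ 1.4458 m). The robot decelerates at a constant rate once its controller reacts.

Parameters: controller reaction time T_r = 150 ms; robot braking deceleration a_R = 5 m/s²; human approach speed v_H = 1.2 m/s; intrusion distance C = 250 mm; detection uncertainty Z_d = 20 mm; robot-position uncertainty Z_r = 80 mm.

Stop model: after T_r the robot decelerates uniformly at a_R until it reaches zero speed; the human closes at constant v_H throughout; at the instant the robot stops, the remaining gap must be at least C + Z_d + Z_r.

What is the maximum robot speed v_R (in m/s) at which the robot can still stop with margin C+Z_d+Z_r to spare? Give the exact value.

quadratic (1/10)·v² + (39/100)·v + (-3663/4000) = 0
  disc = (39/100)² − 4·(1/10)·(-3663/4000) = 324/625 ; √disc = 18/25
  v_R = (−(39/100) + 18/25) / (2·(1/10)) = 33/20 m/s
check:
braking lasts T_s = (33/20)/5 = 0.3300 s
robot in T_r: 1.6500·0.1500 = 0.2475 m
braking distance = 1.6500²/(2·5.0000) = 0.2722 m
person approaches 1.2000·(0.1500+0.3300) = 0.5760 m
residual clearance needed = 0.2500+0.0200+0.0800 = 0.3500 m
sum ≈ 0.2475+0.2722+0.5760+0.3500 ≈ 1.4458 m = S ✓

v_R_max = 33/20 m/s = 1.6500 m/s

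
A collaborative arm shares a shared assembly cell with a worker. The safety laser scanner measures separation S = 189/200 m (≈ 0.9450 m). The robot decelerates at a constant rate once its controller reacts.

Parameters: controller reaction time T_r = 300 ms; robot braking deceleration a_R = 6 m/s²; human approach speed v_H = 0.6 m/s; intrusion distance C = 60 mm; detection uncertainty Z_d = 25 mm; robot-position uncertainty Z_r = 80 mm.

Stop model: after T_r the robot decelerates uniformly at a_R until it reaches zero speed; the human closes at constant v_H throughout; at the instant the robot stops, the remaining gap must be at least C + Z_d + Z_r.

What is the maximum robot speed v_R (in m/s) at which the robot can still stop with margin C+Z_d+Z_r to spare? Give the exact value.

v_R_max = 6/5 m/s = 1.2000 m/s

quadratic (1/12)·v² + (2/5)·v + (-3/5) = 0
  disc = (2/5)² − 4·(1/12)·(-3/5) = 9/25 ; √disc = 3/5
  v_R = (−(2/5) + 3/5) / (2·(1/12)) = 6/5 m/s
check:
braking lasts T_s = (6/5)/6 = 0.2000 s
reaction-phase robot travel = 1.2000·0.3000 = 0.3600 m
braking distance = 1.2000²/(2·6.0000) = 0.1200 m
human over T_r+T_s: 0.6000·(0.3000+0.2000) = 0.3000 m
margins: 0.0600+0.0250+0.0800 = 0.1650 m
sum ≈ 0.3600+0.1200+0.3000+0.1650 ≈ 0.9450 m = S ✓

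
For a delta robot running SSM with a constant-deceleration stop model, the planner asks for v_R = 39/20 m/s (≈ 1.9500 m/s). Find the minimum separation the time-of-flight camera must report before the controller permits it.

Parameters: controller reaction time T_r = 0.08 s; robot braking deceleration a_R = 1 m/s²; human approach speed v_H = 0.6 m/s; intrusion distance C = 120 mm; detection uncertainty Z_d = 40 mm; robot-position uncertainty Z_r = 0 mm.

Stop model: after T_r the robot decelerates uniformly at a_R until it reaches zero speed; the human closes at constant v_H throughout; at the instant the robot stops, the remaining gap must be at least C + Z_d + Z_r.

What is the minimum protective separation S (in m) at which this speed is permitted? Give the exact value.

stop time T_s = (39/20)/1 = 1.9500 s
robot in T_r: 1.9500·0.0800 = 0.1560 m
robot under decel: 1.9500²/(2·1.0000) = 1.9013 m
person approaches 0.6000·(0.0800+1.9500) = 1.2180 m
C+Z_d+Z_r = 0.1200+0.0400+0.0000 = 0.1600 m
S_min ≈ 0.1560+1.9013+1.2180+0.1600  ⇒  S_min = 13741/4000 m

S_min = 13741/4000 m = 3.4352 m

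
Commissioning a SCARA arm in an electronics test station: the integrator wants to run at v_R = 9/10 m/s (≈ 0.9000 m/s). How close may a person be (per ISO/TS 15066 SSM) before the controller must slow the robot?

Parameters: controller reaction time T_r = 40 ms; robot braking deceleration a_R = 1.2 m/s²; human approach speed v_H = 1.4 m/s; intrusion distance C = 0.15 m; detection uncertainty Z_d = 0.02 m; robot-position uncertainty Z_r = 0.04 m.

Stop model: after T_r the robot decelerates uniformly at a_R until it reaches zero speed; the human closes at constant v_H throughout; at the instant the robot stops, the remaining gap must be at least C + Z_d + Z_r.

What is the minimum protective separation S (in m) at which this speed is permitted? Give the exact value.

S_min = 3379/2000 m = 1.6895 m

braking lasts T_s = (9/10)/(6/5) = 0.7500 s
robot in T_r: 0.9000·0.0400 = 0.0360 m
robot under decel: 0.9000²/(2·1.2000) = 0.3375 m
human over T_r+T_s: 1.4000·(0.0400+0.7500) = 1.1060 m
margins: 0.1500+0.0200+0.0400 = 0.2100 m
S_min ≈ 0.0360+0.3375+1.1060+0.2100  ⇒  S_min = 3379/2000 m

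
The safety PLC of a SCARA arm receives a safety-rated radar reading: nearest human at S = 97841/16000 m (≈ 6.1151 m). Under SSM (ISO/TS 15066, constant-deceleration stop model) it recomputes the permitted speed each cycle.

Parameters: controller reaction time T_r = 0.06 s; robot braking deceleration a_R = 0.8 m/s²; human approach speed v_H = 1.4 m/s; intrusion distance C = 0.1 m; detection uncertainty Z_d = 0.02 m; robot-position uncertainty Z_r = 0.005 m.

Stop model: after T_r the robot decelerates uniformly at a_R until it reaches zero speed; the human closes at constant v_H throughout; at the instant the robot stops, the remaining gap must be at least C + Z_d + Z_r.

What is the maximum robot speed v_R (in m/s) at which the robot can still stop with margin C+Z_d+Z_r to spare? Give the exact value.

v_R_max = 39/20 m/s = 1.9500 m/s

collect terms ⇒ (5/8)·v_R² + (181/100)·v_R + (-94497/16000) = 0
  disc = (181/100)² − 4·(5/8)·(-94497/16000) = 2886601/160000 ; √disc = 1699/400
  v_R = (−(181/100) + 1699/400) / (2·(5/8)) = 39/20 m/s
check:
braking lasts T_s = (39/20)/(4/5) = 2.4375 s
robot in T_r: 1.9500·0.0600 = 0.1170 m
robot covers 1.9500·2.4375 − ½·0.8000·2.4375² = 2.3766 m while stopping
human closes 1.4000·2.4975 = 3.4965 m
C+Z_d+Z_r = 0.1000+0.0200+0.0050 = 0.1250 m
sum ≈ 0.1170+2.3766+3.4965+0.1250 ≈ 6.1151 m = S ✓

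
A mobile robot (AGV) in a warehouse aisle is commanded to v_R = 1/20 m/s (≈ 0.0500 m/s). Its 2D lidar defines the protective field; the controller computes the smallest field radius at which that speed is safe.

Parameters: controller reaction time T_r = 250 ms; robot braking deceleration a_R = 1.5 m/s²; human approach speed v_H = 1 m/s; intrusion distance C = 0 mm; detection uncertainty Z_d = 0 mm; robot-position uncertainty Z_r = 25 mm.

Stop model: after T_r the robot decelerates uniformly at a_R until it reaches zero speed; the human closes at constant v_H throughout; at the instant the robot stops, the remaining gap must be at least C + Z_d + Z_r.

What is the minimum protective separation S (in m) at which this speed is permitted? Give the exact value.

S_min = 193/600 m = 0.3217 m

braking lasts T_s = (1/20)/(3/2) = 0.0333 s
reaction-phase robot travel = 0.0500·0.2500 = 0.0125 m
robot covers 0.0500·0.0333 − ½·1.5000·0.0333² = 0.0008 m while stopping
human over T_r+T_s: 1.0000·(0.2500+0.0333) = 0.2833 m
C+Z_d+Z_r = 0.0000+0.0000+0.0250 = 0.0250 m
S_min ≈ 0.0125+0.0008+0.2833+0.0250  ⇒  S_min = 193/600 m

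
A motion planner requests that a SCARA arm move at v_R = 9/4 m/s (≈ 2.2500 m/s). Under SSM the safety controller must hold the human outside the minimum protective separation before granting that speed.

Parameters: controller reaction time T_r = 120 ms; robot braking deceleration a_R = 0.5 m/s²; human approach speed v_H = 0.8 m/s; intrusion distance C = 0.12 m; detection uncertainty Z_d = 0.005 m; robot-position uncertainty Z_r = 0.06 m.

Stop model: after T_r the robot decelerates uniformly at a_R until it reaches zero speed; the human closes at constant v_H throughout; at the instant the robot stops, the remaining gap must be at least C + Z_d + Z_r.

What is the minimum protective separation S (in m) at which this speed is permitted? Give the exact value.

S_min = 18427/2000 m = 9.2135 m

T_s = v_R/a_R = (9/4)/(1/2) = 4.5000 s
reaction-phase robot travel = 2.2500·0.1200 = 0.2700 m
braking distance = 2.2500²/(2·0.5000) = 5.0625 m
person approaches 0.8000·(0.1200+4.5000) = 3.6960 m
margins: 0.1200+0.0050+0.0600 = 0.1850 m
S_min ≈ 0.2700+5.0625+3.6960+0.1850  ⇒  S_min = 18427/2000 m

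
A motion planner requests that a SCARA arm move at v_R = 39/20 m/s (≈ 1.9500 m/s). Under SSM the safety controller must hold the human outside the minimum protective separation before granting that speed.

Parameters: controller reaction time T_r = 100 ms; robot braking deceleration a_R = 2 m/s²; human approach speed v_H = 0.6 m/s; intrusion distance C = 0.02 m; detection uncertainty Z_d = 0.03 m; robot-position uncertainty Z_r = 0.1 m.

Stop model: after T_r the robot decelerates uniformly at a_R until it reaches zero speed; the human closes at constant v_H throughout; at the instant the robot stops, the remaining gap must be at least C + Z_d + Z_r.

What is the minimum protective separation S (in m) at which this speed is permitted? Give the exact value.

braking lasts T_s = (39/20)/2 = 0.9750 s
reaction-phase robot travel = 1.9500·0.1000 = 0.1950 m
robot under decel: 1.9500²/(2·2.0000) = 0.9506 m
human closes 0.6000·1.0750 = 0.6450 m
residual clearance needed = 0.0200+0.0300+0.1000 = 0.1500 m
S_min ≈ 0.1950+0.9506+0.6450+0.1500  ⇒  S_min = 621/320 m

S_min = 621/320 m = 1.9406 m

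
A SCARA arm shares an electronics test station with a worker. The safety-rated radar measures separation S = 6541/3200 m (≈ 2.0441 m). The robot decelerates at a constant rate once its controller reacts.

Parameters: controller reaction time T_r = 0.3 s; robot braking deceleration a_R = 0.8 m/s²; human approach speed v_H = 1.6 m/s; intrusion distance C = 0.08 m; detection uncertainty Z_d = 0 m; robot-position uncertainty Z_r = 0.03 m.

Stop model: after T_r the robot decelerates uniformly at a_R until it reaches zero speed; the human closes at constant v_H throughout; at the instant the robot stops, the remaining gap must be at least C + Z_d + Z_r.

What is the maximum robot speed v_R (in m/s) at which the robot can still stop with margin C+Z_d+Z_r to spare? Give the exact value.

v_R_max = 11/20 m/s = 0.5500 m/s

quadratic (5/8)·v² + (23/10)·v + (-4653/3200) = 0
  disc = (23/10)² − 4·(5/8)·(-4653/3200) = 57121/6400 ; √disc = 239/80
  v_R = (−(23/10) + 239/80) / (2·(5/8)) = 11/20 m/s
check:
T_s = v_R/a_R = (11/20)/(4/5) = 0.6875 s
reaction-phase robot travel = 0.5500·0.3000 = 0.1650 m
robot under decel: 0.5500²/(2·0.8000) = 0.1891 m
human over T_r+T_s: 1.6000·(0.3000+0.6875) = 1.5800 m
C+Z_d+Z_r = 0.0800+0.0000+0.0300 = 0.1100 m
sum ≈ 0.1650+0.1891+1.5800+0.1100 ≈ 2.0441 m = S ✓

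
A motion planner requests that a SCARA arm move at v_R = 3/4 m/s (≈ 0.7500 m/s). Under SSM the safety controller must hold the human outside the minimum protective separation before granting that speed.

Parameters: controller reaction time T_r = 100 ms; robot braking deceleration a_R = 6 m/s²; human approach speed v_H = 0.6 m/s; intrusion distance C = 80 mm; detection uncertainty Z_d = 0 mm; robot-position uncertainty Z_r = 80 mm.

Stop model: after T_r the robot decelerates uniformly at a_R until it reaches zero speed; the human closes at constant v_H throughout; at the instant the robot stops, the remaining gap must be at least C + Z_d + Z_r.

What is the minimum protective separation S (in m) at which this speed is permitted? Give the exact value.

stop time T_s = (3/4)/6 = 0.1250 s
robot covers v_R·T_r = 0.7500·0.1000 = 0.0750 m before braking
robot under decel: 0.7500²/(2·6.0000) = 0.0469 m
human over T_r+T_s: 0.6000·(0.1000+0.1250) = 0.1350 m
margins: 0.0800+0.0000+0.0800 = 0.1600 m
S_min ≈ 0.0750+0.0469+0.1350+0.1600  ⇒  S_min = 667/1600 m

S_min = 667/1600 m = 0.4169 m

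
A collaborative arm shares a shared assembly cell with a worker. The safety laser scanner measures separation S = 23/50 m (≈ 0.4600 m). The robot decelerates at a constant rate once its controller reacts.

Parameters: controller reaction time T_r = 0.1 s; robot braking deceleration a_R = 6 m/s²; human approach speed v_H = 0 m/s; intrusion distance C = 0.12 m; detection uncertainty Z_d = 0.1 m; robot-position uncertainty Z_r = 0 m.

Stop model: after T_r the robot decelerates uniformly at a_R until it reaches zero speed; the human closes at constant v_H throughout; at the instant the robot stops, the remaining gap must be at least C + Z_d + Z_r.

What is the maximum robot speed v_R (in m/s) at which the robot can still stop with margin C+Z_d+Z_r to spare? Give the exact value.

v_R_max = 6/5 m/s = 1.2000 m/s

at the boundary: (1/12)·v² + (1/10)·v + (-6/25) = 0
  disc = (1/10)² − 4·(1/12)·(-6/25) = 9/100 ; √disc = 3/10
  v_R = (−(1/10) + 3/10) / (2·(1/12)) = 6/5 m/s
check:
stop time T_s = (6/5)/6 = 0.2000 s
robot covers v_R·T_r = 1.2000·0.1000 = 0.1200 m before braking
robot covers 1.2000·0.2000 − ½·6.0000·0.2000² = 0.1200 m while stopping
human over T_r+T_s: 0.0000·(0.1000+0.2000) = 0.0000 m
C+Z_d+Z_r = 0.1200+0.1000+0.0000 = 0.2200 m
sum ≈ 0.1200+0.1200+0.0000+0.2200 ≈ 0.4600 m = S ✓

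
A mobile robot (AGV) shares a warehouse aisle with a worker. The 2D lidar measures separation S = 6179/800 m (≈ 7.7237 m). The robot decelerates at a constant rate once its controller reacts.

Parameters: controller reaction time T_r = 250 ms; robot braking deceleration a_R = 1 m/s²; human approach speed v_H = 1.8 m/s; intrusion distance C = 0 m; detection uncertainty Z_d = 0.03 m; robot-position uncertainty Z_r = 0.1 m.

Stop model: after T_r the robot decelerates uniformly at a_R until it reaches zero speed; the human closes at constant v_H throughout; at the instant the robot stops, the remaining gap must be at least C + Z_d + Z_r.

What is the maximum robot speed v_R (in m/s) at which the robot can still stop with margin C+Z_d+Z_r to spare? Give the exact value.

v_R_max = 9/4 m/s = 2.2500 m/s

at the boundary: (1/2)·v² + (41/20)·v + (-1143/160) = 0
  disc = (41/20)² − 4·(1/2)·(-1143/160) = 1849/100 ; √disc = 43/10
  v_R = (−(41/20) + 43/10) / (2·(1/2)) = 9/4 m/s
check:
braking lasts T_s = (9/4)/1 = 2.2500 s
robot covers v_R·T_r = 2.2500·0.2500 = 0.5625 m before braking
braking distance = 2.2500²/(2·1.0000) = 2.5312 m
human closes 1.8000·2.5000 = 4.5000 m
margins: 0.0000+0.0300+0.1000 = 0.1300 m
sum ≈ 0.5625+2.5312+4.5000+0.1300 ≈ 7.7237 m = S ✓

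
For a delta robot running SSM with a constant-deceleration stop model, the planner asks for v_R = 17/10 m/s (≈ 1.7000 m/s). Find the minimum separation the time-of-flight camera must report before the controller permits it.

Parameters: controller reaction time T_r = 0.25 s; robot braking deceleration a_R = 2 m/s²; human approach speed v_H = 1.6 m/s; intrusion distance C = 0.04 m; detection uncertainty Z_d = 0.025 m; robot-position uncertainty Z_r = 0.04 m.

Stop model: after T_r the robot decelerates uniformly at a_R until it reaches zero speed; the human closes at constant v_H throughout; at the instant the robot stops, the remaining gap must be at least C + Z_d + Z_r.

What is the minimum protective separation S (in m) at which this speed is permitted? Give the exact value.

S_min = 241/80 m = 3.0125 m

stop time T_s = (17/10)/2 = 0.8500 s
robot covers v_R·T_r = 1.7000·0.2500 = 0.4250 m before braking
robot covers 1.7000·0.8500 − ½·2.0000·0.8500² = 0.7225 m while stopping
person approaches 1.6000·(0.2500+0.8500) = 1.7600 m
residual clearance needed = 0.0400+0.0250+0.0400 = 0.1050 m
S_min ≈ 0.4250+0.7225+1.7600+0.1050  ⇒  S_min = 241/80 m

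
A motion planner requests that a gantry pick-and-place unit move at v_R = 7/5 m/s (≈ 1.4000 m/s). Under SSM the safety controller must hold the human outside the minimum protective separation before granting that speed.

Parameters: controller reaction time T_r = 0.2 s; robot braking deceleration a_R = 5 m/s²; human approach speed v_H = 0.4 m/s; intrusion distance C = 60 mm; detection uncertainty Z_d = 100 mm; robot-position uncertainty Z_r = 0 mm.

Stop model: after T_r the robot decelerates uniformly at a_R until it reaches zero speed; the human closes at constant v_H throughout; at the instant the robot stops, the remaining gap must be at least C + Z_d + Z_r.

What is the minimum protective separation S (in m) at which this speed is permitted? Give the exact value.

stop time T_s = (7/5)/5 = 0.2800 s
robot covers v_R·T_r = 1.4000·0.2000 = 0.2800 m before braking
robot covers 1.4000·0.2800 − ½·5.0000·0.2800² = 0.1960 m while stopping
person approaches 0.4000·(0.2000+0.2800) = 0.1920 m
C+Z_d+Z_r = 0.0600+0.1000+0.0000 = 0.1600 m
S_min ≈ 0.2800+0.1960+0.1920+0.1600  ⇒  S_min = 207/250 m

S_min = 207/250 m = 0.8280 m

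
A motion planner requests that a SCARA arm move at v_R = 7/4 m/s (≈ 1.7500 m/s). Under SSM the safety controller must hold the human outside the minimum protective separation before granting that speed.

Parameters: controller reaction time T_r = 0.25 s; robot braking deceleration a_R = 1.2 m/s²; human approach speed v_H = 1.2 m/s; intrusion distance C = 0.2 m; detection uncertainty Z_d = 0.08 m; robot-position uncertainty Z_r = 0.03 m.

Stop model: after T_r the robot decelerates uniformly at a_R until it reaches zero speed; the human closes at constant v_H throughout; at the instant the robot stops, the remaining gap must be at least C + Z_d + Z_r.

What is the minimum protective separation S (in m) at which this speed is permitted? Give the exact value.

stop time T_s = (7/4)/(6/5) = 1.4583 s
robot in T_r: 1.7500·0.2500 = 0.4375 m
braking distance = 1.7500²/(2·1.2000) = 1.2760 m
human over T_r+T_s: 1.2000·(0.2500+1.4583) = 2.0500 m
margins: 0.2000+0.0800+0.0300 = 0.3100 m
S_min ≈ 0.4375+1.2760+2.0500+0.3100  ⇒  S_min = 19553/4800 m

S_min = 19553/4800 m = 4.0735 m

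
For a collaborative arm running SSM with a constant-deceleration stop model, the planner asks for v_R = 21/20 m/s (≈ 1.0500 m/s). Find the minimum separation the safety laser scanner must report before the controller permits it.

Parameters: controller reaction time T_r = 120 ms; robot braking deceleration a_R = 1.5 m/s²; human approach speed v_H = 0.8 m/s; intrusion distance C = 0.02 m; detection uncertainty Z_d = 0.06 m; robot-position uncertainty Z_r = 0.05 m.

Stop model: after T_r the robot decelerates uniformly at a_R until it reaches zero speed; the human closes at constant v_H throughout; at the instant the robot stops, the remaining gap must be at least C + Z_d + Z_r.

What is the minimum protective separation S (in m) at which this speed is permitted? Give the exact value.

T_s = v_R/a_R = (21/20)/(3/2) = 0.7000 s
reaction-phase robot travel = 1.0500·0.1200 = 0.1260 m
braking distance = 1.0500²/(2·1.5000) = 0.3675 m
human closes 0.8000·0.8200 = 0.6560 m
residual clearance needed = 0.0200+0.0600+0.0500 = 0.1300 m
S_min ≈ 0.1260+0.3675+0.6560+0.1300  ⇒  S_min = 2559/2000 m

S_min = 2559/2000 m = 1.2795 m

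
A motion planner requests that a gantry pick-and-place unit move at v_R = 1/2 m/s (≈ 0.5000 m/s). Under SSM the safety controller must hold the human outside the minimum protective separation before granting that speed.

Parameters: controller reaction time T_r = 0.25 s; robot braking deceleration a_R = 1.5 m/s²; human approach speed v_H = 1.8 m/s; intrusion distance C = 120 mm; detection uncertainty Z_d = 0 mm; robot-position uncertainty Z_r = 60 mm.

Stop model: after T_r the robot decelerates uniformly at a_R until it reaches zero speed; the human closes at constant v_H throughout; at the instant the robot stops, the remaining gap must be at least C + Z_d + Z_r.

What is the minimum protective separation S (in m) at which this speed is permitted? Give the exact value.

T_s = v_R/a_R = (1/2)/(3/2) = 0.3333 s
robot in T_r: 0.5000·0.2500 = 0.1250 m
robot covers 0.5000·0.3333 − ½·1.5000·0.3333² = 0.0833 m while stopping
person approaches 1.8000·(0.2500+0.3333) = 1.0500 m
residual clearance needed = 0.1200+0.0000+0.0600 = 0.1800 m
S_min ≈ 0.1250+0.0833+1.0500+0.1800  ⇒  S_min = 863/600 m

S_min = 863/600 m = 1.4383 m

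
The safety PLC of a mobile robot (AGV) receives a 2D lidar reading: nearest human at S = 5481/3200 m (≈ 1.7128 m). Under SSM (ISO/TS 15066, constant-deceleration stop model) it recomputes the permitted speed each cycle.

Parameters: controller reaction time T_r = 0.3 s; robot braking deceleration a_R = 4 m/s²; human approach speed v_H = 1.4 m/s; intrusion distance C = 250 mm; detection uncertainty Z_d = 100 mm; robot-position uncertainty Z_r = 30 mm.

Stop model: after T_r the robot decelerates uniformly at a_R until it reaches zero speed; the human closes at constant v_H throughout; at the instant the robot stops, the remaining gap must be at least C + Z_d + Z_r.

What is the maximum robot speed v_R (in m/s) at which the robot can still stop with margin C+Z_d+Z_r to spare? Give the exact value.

quadratic (1/8)·v² + (13/20)·v + (-2921/3200) = 0
  disc = (13/20)² − 4·(1/8)·(-2921/3200) = 225/256 ; √disc = 15/16
  v_R = (−(13/20) + 15/16) / (2·(1/8)) = 23/20 m/s
check:
T_s = v_R/a_R = (23/20)/4 = 0.2875 s
reaction-phase robot travel = 1.1500·0.3000 = 0.3450 m
robot under decel: 1.1500²/(2·4.0000) = 0.1653 m
human closes 1.4000·0.5875 = 0.8225 m
C+Z_d+Z_r = 0.2500+0.1000+0.0300 = 0.3800 m
sum ≈ 0.3450+0.1653+0.8225+0.3800 ≈ 1.7128 m = S ✓

v_R_max = 23/20 m/s = 1.1500 m/s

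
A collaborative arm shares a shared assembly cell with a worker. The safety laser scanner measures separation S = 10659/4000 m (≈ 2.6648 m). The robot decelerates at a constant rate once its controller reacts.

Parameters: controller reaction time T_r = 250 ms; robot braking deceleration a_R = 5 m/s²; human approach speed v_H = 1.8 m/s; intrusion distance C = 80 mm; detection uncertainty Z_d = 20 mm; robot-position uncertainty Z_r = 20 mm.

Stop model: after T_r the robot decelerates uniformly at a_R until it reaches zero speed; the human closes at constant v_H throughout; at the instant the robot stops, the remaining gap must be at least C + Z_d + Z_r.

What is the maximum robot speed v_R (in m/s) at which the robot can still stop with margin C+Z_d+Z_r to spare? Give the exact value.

quadratic (1/10)·v² + (61/100)·v + (-8379/4000) = 0
  disc = (61/100)² − 4·(1/10)·(-8379/4000) = 121/100 ; √disc = 11/10
  v_R = (−(61/100) + 11/10) / (2·(1/10)) = 49/20 m/s
check:
braking lasts T_s = (49/20)/5 = 0.4900 s
robot in T_r: 2.4500·0.2500 = 0.6125 m
robot covers 2.4500·0.4900 − ½·5.0000·0.4900² = 0.6002 m while stopping
human closes 1.8000·0.7400 = 1.3320 m
residual clearance needed = 0.0800+0.0200+0.0200 = 0.1200 m
sum ≈ 0.6125+0.6002+1.3320+0.1200 ≈ 2.6648 m = S ✓

v_R_max = 49/20 m/s = 2.4500 m/s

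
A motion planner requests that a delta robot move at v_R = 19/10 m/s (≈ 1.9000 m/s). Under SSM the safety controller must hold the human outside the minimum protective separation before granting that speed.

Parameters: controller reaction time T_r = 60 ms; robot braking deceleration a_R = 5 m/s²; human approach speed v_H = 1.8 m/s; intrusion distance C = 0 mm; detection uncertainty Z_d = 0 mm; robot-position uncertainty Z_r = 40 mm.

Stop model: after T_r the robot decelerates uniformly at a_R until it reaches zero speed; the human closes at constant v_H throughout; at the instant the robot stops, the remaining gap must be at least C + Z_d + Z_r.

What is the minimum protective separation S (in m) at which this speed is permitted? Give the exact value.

braking lasts T_s = (19/10)/5 = 0.3800 s
reaction-phase robot travel = 1.9000·0.0600 = 0.1140 m
robot covers 1.9000·0.3800 − ½·5.0000·0.3800² = 0.3610 m while stopping
person approaches 1.8000·(0.0600+0.3800) = 0.7920 m
margins: 0.0000+0.0000+0.0400 = 0.0400 m
S_min ≈ 0.1140+0.3610+0.7920+0.0400  ⇒  S_min = 1307/1000 m

S_min = 1307/1000 m = 1.3070 m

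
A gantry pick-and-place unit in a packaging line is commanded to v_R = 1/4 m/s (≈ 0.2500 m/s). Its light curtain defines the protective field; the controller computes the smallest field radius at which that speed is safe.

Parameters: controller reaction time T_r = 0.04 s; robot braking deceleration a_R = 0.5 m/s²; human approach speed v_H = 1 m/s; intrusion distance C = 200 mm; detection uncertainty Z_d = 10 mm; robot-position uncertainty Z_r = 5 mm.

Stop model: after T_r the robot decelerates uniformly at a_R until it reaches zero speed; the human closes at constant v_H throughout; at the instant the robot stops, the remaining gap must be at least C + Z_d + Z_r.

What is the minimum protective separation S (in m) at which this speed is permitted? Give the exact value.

S_min = 331/400 m = 0.8275 m

stop time T_s = (1/4)/(1/2) = 0.5000 s
robot covers v_R·T_r = 0.2500·0.0400 = 0.0100 m before braking
robot covers 0.2500·0.5000 − ½·0.5000·0.5000² = 0.0625 m while stopping
person approaches 1.0000·(0.0400+0.5000) = 0.5400 m
margins: 0.2000+0.0100+0.0050 = 0.2150 m
S_min ≈ 0.0100+0.0625+0.5400+0.2150  ⇒  S_min = 331/400 m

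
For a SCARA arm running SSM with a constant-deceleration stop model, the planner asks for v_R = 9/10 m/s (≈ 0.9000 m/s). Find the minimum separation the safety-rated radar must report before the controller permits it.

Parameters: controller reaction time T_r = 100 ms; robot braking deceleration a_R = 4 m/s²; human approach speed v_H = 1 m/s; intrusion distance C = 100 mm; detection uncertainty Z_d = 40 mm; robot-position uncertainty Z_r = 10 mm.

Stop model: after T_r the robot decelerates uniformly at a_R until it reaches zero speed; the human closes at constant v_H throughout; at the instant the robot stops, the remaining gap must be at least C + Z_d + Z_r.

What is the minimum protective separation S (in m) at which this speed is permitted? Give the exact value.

T_s = v_R/a_R = (9/10)/4 = 0.2250 s
reaction-phase robot travel = 0.9000·0.1000 = 0.0900 m
braking distance = 0.9000²/(2·4.0000) = 0.1013 m
human over T_r+T_s: 1.0000·(0.1000+0.2250) = 0.3250 m
C+Z_d+Z_r = 0.1000+0.0400+0.0100 = 0.1500 m
S_min ≈ 0.0900+0.1013+0.3250+0.1500  ⇒  S_min = 533/800 m

S_min = 533/800 m = 0.6663 m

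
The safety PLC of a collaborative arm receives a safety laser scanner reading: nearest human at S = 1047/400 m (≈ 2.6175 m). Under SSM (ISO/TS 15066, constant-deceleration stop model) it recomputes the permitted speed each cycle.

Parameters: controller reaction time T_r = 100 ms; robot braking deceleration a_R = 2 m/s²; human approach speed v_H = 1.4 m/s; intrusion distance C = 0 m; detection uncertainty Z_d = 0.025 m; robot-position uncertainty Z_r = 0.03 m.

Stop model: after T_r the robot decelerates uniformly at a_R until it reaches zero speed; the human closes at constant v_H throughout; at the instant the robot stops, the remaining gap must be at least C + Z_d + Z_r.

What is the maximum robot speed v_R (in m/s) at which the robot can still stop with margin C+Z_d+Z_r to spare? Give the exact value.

v_R_max = 19/10 m/s = 1.9000 m/s

quadratic (1/4)·v² + (4/5)·v + (-969/400) = 0
  disc = (4/5)² − 4·(1/4)·(-969/400) = 49/16 ; √disc = 7/4
  v_R = (−(4/5) + 7/4) / (2·(1/4)) = 19/10 m/s
check:
T_s = v_R/a_R = (19/10)/2 = 0.9500 s
robot in T_r: 1.9000·0.1000 = 0.1900 m
robot covers 1.9000·0.9500 − ½·2.0000·0.9500² = 0.9025 m while stopping
person approaches 1.4000·(0.1000+0.9500) = 1.4700 m
residual clearance needed = 0.0000+0.0250+0.0300 = 0.0550 m
sum ≈ 0.1900+0.9025+1.4700+0.0550 ≈ 2.6175 m = S ✓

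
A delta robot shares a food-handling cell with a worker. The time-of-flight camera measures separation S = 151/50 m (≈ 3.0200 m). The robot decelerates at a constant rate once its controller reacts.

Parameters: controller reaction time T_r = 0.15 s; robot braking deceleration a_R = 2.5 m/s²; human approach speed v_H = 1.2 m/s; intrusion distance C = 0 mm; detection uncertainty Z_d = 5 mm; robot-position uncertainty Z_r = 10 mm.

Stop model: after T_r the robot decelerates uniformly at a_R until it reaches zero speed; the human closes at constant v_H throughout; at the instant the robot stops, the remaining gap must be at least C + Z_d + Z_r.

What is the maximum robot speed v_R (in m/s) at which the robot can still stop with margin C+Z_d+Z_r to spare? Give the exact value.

at the boundary: (1/5)·v² + (63/100)·v + (-113/40) = 0
  disc = (63/100)² − 4·(1/5)·(-113/40) = 26569/10000 ; √disc = 163/100
  v_R = (−(63/100) + 163/100) / (2·(1/5)) = 5/2 m/s
check:
T_s = v_R/a_R = (5/2)/(5/2) = 1.0000 s
reaction-phase robot travel = 2.5000·0.1500 = 0.3750 m
robot under decel: 2.5000²/(2·2.5000) = 1.2500 m
human closes 1.2000·1.1500 = 1.3800 m
margins: 0.0000+0.0050+0.0100 = 0.0150 m
sum ≈ 0.3750+1.2500+1.3800+0.0150 ≈ 3.0200 m = S ✓

v_R_max = 5/2 m/s = 2.5000 m/s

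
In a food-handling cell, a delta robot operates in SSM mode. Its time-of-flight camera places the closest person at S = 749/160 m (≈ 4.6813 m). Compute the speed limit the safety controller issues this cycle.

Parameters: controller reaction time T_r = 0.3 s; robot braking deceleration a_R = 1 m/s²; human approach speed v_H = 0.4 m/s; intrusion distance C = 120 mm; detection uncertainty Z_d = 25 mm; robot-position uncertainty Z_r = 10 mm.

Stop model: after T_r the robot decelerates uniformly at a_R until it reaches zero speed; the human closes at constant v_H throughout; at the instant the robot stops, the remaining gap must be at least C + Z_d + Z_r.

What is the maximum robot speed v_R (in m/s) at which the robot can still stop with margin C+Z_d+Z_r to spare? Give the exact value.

v_R_max = 47/20 m/s = 2.3500 m/s

collect terms ⇒ (1/2)·v_R² + (7/10)·v_R + (-141/32) = 0
  disc = (7/10)² − 4·(1/2)·(-141/32) = 3721/400 ; √disc = 61/20
  v_R = (−(7/10) + 61/20) / (2·(1/2)) = 47/20 m/s
check:
braking lasts T_s = (47/20)/1 = 2.3500 s
robot in T_r: 2.3500·0.3000 = 0.7050 m
braking distance = 2.3500²/(2·1.0000) = 2.7612 m
human over T_r+T_s: 0.4000·(0.3000+2.3500) = 1.0600 m
C+Z_d+Z_r = 0.1200+0.0250+0.0100 = 0.1550 m
sum ≈ 0.7050+2.7612+1.0600+0.1550 ≈ 4.6813 m = S ✓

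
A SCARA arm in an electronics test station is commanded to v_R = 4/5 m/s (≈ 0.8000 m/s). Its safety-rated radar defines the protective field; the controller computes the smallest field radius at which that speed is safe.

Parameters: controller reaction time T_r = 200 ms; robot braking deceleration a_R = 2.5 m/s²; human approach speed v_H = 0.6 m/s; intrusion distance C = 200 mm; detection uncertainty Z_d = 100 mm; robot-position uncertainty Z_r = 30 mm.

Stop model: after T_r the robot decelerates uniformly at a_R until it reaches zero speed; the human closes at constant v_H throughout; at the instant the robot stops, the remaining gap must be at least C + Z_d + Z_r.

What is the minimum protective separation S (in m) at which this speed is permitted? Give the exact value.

S_min = 93/100 m = 0.9300 m

braking lasts T_s = (4/5)/(5/2) = 0.3200 s
robot in T_r: 0.8000·0.2000 = 0.1600 m
braking distance = 0.8000²/(2·2.5000) = 0.1280 m
person approaches 0.6000·(0.2000+0.3200) = 0.3120 m
residual clearance needed = 0.2000+0.1000+0.0300 = 0.3300 m
S_min ≈ 0.1600+0.1280+0.3120+0.3300  ⇒  S_min = 93/100 m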